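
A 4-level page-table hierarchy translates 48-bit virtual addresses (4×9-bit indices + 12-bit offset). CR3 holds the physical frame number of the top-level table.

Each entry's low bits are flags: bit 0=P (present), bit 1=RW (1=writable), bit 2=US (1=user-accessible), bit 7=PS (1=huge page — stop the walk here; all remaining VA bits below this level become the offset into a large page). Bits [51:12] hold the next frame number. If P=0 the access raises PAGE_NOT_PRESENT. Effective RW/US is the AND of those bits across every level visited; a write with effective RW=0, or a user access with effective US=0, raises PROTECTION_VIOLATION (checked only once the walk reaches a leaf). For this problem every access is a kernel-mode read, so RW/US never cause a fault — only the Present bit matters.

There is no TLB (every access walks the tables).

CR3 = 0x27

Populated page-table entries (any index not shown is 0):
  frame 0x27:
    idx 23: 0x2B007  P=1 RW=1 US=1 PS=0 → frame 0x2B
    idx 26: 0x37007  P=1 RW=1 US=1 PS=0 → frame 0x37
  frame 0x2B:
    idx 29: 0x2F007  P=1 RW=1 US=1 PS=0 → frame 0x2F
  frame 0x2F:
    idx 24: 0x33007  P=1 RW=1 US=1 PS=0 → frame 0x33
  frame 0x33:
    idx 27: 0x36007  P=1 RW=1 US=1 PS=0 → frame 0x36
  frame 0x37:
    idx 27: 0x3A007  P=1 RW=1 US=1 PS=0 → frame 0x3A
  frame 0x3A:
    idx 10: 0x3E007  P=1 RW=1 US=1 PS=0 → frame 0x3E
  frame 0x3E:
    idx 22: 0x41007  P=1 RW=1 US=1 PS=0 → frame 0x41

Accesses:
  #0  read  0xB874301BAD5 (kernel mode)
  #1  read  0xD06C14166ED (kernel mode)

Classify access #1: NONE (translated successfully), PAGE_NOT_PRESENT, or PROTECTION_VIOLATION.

Walk each access:
#0 VA=0xB874301BAD5 (r,kernel):
  [0] read 0x27 idx=23: raw=0x2B007 flags P=1 W=1 U=1 S=0
  [1] read 0x2B idx=29: raw=0x2F007 flags P=1 W=1 U=1 S=0
  [2] read 0x2F idx=24: raw=0x33007 flags P=1 W=1 U=1 S=0
  [3] read 0x33 idx=27: raw=0x36007 flags P=1 W=1 U=1 S=0
  → PA=0x36AD5  (4 entries read)
#1 VA=0xD06C14166ED (r,kernel):
  [0] read 0x27 idx=26: raw=0x37007 flags P=1 W=1 U=1 S=0
  [1] read 0x37 idx=27: raw=0x3A007 flags P=1 W=1 U=1 S=0
  [2] read 0x3A idx=10: raw=0x3E007 flags P=1 W=1 U=1 S=0
  [3] read 0x3E idx=22: raw=0x41007 flags P=1 W=1 U=1 S=0
  → PA=0x416ED  (4 entries read)

Access #1 fault: NONE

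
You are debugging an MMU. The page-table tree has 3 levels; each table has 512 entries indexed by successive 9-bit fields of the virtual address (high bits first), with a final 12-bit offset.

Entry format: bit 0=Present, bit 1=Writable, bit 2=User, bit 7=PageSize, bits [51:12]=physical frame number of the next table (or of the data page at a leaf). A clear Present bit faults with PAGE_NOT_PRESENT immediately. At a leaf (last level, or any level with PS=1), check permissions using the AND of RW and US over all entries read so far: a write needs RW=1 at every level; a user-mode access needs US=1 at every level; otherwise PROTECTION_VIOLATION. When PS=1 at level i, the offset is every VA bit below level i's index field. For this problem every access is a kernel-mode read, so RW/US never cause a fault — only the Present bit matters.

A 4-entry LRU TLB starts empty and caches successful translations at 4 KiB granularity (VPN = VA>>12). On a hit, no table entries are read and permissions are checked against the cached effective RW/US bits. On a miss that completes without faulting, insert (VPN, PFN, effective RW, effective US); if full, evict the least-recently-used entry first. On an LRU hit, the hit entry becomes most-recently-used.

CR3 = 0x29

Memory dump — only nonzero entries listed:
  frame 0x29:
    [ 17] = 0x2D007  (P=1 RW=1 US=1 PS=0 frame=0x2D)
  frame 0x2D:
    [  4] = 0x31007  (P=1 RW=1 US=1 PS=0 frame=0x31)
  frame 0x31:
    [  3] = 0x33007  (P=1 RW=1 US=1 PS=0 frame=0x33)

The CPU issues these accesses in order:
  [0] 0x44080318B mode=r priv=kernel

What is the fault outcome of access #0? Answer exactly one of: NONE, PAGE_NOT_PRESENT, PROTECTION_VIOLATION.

Walk each access:
#0 VA=0x44080318B (r,kernel):
  L0: frame=0x29 idx=17 entry=0x2D007 [P=1 RW=1 US=1 PS=0]
  L1: frame=0x2D idx=4 entry=0x31007 [P=1 RW=1 US=1 PS=0]
  L2: frame=0x31 idx=3 entry=0x33007 [P=1 RW=1 US=1 PS=0]
  ⇒ phys 0x3318B  [3 reads]

Access #0 fault: NONE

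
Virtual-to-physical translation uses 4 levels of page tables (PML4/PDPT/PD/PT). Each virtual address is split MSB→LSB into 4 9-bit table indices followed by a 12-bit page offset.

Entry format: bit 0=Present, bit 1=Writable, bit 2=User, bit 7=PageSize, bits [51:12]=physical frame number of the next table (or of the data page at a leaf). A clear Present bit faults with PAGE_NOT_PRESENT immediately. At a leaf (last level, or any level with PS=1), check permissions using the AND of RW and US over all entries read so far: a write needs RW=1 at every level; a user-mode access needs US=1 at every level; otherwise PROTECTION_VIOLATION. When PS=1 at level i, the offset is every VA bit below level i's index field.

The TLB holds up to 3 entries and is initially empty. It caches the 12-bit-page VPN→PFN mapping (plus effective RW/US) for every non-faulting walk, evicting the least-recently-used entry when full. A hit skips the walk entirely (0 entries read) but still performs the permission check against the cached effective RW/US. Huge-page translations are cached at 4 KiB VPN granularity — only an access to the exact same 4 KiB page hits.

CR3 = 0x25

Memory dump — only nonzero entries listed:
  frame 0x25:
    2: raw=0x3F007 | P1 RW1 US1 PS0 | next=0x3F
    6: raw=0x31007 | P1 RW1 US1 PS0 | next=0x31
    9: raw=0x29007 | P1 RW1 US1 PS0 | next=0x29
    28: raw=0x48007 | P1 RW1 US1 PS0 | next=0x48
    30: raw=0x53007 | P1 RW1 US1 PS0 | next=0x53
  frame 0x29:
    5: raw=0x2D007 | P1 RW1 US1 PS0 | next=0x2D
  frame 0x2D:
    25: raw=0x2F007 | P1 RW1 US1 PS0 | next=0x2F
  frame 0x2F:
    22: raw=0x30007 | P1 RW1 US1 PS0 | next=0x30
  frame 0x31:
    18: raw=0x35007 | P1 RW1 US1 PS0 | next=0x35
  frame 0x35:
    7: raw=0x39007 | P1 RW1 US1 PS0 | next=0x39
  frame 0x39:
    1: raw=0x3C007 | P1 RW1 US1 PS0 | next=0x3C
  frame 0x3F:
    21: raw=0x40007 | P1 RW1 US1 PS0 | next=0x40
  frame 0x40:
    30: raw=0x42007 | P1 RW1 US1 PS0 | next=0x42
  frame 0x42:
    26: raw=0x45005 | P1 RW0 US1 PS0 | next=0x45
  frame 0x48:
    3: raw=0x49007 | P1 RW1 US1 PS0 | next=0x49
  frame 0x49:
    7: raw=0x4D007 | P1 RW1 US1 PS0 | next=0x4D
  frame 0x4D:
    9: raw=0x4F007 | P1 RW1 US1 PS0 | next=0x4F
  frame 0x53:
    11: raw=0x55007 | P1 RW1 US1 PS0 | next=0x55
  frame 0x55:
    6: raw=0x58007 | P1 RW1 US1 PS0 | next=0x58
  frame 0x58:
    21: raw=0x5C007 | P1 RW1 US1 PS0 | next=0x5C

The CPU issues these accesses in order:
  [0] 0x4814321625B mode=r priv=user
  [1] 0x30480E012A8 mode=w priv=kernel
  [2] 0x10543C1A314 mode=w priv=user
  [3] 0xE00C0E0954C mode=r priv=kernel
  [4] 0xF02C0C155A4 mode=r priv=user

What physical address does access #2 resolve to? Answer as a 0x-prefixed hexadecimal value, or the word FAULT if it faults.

Walk each access:
#0 VA=0x4814321625B (r,user):
  lvl0: tbl 0x25, slot 9 ⇒ 0x29007 (P1/RW1/US1/PS0)
  lvl1: tbl 0x29, slot 5 ⇒ 0x2D007 (P1/RW1/US1/PS0)
  lvl2: tbl 0x2D, slot 25 ⇒ 0x2F007 (P1/RW1/US1/PS0)
  lvl3: tbl 0x2F, slot 22 ⇒ 0x30007 (P1/RW1/US1/PS0)
  ⇒ phys 0x3025B  [4 reads]
#1 VA=0x30480E012A8 (w,kernel):
  lvl0: tbl 0x25, slot 6 ⇒ 0x31007 (P1/RW1/US1/PS0)
  lvl1: tbl 0x31, slot 18 ⇒ 0x35007 (P1/RW1/US1/PS0)
  lvl2: tbl 0x35, slot 7 ⇒ 0x39007 (P1/RW1/US1/PS0)
  lvl3: tbl 0x39, slot 1 ⇒ 0x3C007 (P1/RW1/US1/PS0)
  ⇒ phys 0x3C2A8  [4 reads]
#2 VA=0x10543C1A314 (w,user):
  lvl0: tbl 0x25, slot 2 ⇒ 0x3F007 (P1/RW1/US1/PS0)
  lvl1: tbl 0x3F, slot 21 ⇒ 0x40007 (P1/RW1/US1/PS0)
  lvl2: tbl 0x40, slot 30 ⇒ 0x42007 (P1/RW1/US1/PS0)
  lvl3: tbl 0x42, slot 26 ⇒ 0x45005 (P1/RW0/US1/PS0)
  → PROTECTION_VIOLATION  (4 entries read)
#3 VA=0xE00C0E0954C (r,kernel):
  lvl0: tbl 0x25, slot 28 ⇒ 0x48007 (P1/RW1/US1/PS0)
  lvl1: tbl 0x48, slot 3 ⇒ 0x49007 (P1/RW1/US1/PS0)
  lvl2: tbl 0x49, slot 7 ⇒ 0x4D007 (P1/RW1/US1/PS0)
  lvl3: tbl 0x4D, slot 9 ⇒ 0x4F007 (P1/RW1/US1/PS0)
  ⇒ phys 0x4F54C  [4 reads]
#4 VA=0xF02C0C155A4 (r,user):
  lvl0: tbl 0x25, slot 30 ⇒ 0x53007 (P1/RW1/US1/PS0)
  lvl1: tbl 0x53, slot 11 ⇒ 0x55007 (P1/RW1/US1/PS0)
  lvl2: tbl 0x55, slot 6 ⇒ 0x58007 (P1/RW1/US1/PS0)
  lvl3: tbl 0x58, slot 21 ⇒ 0x5C007 (P1/RW1/US1/PS0)
  ⇒ phys 0x5C5A4  [4 reads]

Access #2 PA: FAULT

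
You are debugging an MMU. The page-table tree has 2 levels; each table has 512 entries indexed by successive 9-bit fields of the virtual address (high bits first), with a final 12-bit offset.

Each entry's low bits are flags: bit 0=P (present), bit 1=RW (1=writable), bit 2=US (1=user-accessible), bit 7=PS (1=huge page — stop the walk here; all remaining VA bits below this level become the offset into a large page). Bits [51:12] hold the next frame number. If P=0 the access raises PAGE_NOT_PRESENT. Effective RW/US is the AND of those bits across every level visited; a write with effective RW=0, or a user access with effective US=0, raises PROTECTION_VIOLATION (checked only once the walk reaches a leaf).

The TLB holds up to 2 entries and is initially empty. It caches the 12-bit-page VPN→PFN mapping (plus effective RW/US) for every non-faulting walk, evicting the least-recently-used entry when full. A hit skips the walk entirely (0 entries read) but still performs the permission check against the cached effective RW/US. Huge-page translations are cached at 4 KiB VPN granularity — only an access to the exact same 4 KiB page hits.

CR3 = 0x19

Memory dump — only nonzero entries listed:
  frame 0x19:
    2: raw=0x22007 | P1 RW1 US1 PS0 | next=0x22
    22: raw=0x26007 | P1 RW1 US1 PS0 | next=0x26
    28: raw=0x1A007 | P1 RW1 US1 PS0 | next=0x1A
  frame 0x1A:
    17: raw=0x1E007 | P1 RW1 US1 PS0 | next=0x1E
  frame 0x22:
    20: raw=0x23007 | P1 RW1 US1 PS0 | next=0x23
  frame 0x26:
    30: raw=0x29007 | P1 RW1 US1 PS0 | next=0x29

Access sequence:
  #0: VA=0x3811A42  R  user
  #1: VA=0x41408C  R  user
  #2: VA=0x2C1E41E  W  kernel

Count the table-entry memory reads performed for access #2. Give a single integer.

Trace:
#0 VA=0x3811A42 (r,user):
  L0: frame=0x19 idx=28 entry=0x1A007 [P=1 RW=1 US=1 PS=0]
  L1: frame=0x1A idx=17 entry=0x1E007 [P=1 RW=1 US=1 PS=0]
  ✓ 0x1EA42  — 2 lookups
#1 VA=0x41408C (r,user):
  L0: frame=0x19 idx=2 entry=0x22007 [P=1 RW=1 US=1 PS=0]
  L1: frame=0x22 idx=20 entry=0x23007 [P=1 RW=1 US=1 PS=0]
  ✓ 0x2308C  — 2 lookups
#2 VA=0x2C1E41E (w,kernel):
  L0: frame=0x19 idx=22 entry=0x26007 [P=1 RW=1 US=1 PS=0]
  L1: frame=0x26 idx=30 entry=0x29007 [P=1 RW=1 US=1 PS=0]
  ✓ 0x2941E  — 2 lookups

Entries read for #2: 2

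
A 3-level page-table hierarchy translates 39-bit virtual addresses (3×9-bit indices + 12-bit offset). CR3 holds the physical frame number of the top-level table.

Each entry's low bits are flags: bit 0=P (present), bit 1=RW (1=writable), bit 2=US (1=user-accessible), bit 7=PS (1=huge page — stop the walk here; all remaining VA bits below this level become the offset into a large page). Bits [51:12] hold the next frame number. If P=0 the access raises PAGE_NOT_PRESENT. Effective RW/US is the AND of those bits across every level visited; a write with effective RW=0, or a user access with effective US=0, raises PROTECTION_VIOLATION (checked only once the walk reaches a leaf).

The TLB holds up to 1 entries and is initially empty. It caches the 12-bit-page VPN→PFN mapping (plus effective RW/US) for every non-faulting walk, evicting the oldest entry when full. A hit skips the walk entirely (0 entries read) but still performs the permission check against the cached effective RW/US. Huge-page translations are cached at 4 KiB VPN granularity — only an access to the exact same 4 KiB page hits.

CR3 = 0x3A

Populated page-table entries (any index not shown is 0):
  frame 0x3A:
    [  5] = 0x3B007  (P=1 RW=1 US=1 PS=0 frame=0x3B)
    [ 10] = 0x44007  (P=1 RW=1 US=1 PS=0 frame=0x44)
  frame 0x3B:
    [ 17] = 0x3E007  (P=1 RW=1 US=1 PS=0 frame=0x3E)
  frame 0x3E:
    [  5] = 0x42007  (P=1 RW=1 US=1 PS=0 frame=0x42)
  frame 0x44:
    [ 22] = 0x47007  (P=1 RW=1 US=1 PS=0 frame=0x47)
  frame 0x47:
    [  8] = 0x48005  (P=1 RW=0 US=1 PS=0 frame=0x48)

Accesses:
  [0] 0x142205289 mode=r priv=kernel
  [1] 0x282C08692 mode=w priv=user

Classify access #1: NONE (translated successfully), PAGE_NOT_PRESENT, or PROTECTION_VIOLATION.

Walk each access:
#0 VA=0x142205289 (r,kernel):
  [0] read 0x3A idx=5: raw=0x3B007 flags P=1 W=1 U=1 S=0
  [1] read 0x3B idx=17: raw=0x3E007 flags P=1 W=1 U=1 S=0
  [2] read 0x3E idx=5: raw=0x42007 flags P=1 W=1 U=1 S=0
  ⇒ phys 0x42289  [3 reads]
#1 VA=0x282C08692 (w,user):
  [0] read 0x3A idx=10: raw=0x44007 flags P=1 W=1 U=1 S=0
  [1] read 0x44 idx=22: raw=0x47007 flags P=1 W=1 U=1 S=0
  [2] read 0x47 idx=8: raw=0x48005 flags P=1 W=0 U=1 S=0
  ⇒ fault: PROTECTION_VIOLATION  — 3 lookups

Access #1 fault: PROTECTION_VIOLATION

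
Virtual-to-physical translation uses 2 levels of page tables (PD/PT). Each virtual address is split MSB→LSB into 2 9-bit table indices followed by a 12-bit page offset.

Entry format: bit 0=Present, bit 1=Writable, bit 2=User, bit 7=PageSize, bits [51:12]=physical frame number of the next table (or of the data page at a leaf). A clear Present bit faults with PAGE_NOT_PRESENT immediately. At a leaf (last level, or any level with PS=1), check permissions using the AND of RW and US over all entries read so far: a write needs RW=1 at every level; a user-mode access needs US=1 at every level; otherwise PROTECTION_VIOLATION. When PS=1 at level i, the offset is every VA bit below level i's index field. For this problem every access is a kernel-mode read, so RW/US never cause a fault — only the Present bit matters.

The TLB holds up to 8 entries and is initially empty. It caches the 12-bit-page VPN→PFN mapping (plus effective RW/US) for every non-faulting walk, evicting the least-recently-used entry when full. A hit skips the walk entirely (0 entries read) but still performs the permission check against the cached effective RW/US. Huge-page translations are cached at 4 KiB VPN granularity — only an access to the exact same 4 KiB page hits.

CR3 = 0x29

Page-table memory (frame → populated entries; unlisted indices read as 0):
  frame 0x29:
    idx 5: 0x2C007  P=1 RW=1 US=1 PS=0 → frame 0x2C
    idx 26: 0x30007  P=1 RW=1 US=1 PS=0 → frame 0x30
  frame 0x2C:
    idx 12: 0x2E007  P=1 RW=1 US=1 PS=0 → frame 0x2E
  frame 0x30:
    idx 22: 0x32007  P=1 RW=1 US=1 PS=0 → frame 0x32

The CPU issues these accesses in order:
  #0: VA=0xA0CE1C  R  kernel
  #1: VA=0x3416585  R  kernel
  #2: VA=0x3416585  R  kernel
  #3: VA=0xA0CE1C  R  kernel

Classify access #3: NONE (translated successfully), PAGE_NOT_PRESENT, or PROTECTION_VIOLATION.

Trace:
#0 VA=0xA0CE1C (r,kernel):
  L0 @0x29[5] → 0x2C007  P=1,RW=1,US=1,PS=0
  L1 @0x2C[12] → 0x2E007  P=1,RW=1,US=1,PS=0
  ✓ 0x2EE1C  — 2 lookups
#1 VA=0x3416585 (r,kernel):
  L0 @0x29[26] → 0x30007  P=1,RW=1,US=1,PS=0
  L1 @0x30[22] → 0x32007  P=1,RW=1,US=1,PS=0
  ✓ 0x32585  — 2 lookups
#2 VA=0x3416585 (r,kernel):
  TLB hit vpn=0x3416 → PA=0x32585
#3 VA=0xA0CE1C (r,kernel):
  TLB hit vpn=0xA0C → PA=0x2EE1C

Access #3 fault: NONE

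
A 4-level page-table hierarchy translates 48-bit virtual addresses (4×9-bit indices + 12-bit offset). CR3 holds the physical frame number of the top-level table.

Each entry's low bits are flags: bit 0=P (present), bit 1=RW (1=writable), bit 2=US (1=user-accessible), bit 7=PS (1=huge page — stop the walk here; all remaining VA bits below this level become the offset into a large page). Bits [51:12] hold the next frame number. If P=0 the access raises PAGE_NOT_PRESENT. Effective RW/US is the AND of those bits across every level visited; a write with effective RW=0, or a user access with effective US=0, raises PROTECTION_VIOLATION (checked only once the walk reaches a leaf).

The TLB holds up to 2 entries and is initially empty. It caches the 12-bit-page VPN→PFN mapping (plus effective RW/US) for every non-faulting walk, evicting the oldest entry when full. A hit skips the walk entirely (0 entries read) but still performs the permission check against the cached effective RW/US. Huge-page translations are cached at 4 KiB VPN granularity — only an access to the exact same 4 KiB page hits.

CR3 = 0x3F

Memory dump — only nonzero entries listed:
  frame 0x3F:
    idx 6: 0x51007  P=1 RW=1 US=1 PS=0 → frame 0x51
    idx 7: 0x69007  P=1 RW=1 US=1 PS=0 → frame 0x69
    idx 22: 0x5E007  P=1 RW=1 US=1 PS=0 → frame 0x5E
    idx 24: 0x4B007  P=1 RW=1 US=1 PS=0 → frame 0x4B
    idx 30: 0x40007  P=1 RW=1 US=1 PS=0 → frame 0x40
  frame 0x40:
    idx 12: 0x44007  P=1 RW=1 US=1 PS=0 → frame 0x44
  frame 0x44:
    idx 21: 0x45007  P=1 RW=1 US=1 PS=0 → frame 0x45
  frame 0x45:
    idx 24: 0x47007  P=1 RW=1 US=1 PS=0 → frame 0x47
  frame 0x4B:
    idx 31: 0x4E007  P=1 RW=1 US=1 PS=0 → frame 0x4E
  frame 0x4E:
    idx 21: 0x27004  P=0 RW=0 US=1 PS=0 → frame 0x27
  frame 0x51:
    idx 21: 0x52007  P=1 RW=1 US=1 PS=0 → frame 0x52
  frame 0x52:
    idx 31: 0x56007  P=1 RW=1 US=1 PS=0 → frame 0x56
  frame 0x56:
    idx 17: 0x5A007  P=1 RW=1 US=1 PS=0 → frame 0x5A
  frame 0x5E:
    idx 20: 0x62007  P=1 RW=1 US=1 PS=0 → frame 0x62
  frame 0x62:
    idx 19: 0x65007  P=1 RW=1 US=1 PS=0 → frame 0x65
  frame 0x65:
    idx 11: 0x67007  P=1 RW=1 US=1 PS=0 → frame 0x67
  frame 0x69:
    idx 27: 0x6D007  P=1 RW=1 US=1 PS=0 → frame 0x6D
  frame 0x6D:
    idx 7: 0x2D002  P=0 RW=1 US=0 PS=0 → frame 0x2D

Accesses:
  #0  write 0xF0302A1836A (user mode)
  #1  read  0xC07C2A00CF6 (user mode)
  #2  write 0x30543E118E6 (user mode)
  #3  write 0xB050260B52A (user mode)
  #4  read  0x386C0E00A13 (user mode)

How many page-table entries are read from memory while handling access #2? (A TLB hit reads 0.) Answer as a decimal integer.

Trace:
#0 VA=0xF0302A1836A (w,user):
  L0 @0x3F[30] → 0x40007  P=1,RW=1,US=1,PS=0
  L1 @0x40[12] → 0x44007  P=1,RW=1,US=1,PS=0
  L2 @0x44[21] → 0x45007  P=1,RW=1,US=1,PS=0
  L3 @0x45[24] → 0x47007  P=1,RW=1,US=1,PS=0
  → PA=0x4736A  (4 entries read)
#1 VA=0xC07C2A00CF6 (r,user):
  L0 @0x3F[24] → 0x4B007  P=1,RW=1,US=1,PS=0
  L1 @0x4B[31] → 0x4E007  P=1,RW=1,US=1,PS=0
  L2 @0x4E[21] → 0x27004  P=0,RW=0,US=1,PS=0
  ✗ PAGE_NOT_PRESENT  [3 reads]
#2 VA=0x30543E118E6 (w,user):
  L0 @0x3F[6] → 0x51007  P=1,RW=1,US=1,PS=0
  L1 @0x51[21] → 0x52007  P=1,RW=1,US=1,PS=0
  L2 @0x52[31] → 0x56007  P=1,RW=1,US=1,PS=0
  L3 @0x56[17] → 0x5A007  P=1,RW=1,US=1,PS=0
  → PA=0x5A8E6  (4 entries read)
#3 VA=0xB050260B52A (w,user):
  L0 @0x3F[22] → 0x5E007  P=1,RW=1,US=1,PS=0
  L1 @0x5E[20] → 0x62007  P=1,RW=1,US=1,PS=0
  L2 @0x62[19] → 0x65007  P=1,RW=1,US=1,PS=0
  L3 @0x65[11] → 0x67007  P=1,RW=1,US=1,PS=0
  → PA=0x6752A  (4 entries read)
#4 VA=0x386C0E00A13 (r,user):
  L0 @0x3F[7] → 0x69007  P=1,RW=1,US=1,PS=0
  L1 @0x69[27] → 0x6D007  P=1,RW=1,US=1,PS=0
  L2 @0x6D[7] → 0x2D002  P=0,RW=1,US=0,PS=0
  ✗ PAGE_NOT_PRESENT  [3 reads]

Entries read for #2: 4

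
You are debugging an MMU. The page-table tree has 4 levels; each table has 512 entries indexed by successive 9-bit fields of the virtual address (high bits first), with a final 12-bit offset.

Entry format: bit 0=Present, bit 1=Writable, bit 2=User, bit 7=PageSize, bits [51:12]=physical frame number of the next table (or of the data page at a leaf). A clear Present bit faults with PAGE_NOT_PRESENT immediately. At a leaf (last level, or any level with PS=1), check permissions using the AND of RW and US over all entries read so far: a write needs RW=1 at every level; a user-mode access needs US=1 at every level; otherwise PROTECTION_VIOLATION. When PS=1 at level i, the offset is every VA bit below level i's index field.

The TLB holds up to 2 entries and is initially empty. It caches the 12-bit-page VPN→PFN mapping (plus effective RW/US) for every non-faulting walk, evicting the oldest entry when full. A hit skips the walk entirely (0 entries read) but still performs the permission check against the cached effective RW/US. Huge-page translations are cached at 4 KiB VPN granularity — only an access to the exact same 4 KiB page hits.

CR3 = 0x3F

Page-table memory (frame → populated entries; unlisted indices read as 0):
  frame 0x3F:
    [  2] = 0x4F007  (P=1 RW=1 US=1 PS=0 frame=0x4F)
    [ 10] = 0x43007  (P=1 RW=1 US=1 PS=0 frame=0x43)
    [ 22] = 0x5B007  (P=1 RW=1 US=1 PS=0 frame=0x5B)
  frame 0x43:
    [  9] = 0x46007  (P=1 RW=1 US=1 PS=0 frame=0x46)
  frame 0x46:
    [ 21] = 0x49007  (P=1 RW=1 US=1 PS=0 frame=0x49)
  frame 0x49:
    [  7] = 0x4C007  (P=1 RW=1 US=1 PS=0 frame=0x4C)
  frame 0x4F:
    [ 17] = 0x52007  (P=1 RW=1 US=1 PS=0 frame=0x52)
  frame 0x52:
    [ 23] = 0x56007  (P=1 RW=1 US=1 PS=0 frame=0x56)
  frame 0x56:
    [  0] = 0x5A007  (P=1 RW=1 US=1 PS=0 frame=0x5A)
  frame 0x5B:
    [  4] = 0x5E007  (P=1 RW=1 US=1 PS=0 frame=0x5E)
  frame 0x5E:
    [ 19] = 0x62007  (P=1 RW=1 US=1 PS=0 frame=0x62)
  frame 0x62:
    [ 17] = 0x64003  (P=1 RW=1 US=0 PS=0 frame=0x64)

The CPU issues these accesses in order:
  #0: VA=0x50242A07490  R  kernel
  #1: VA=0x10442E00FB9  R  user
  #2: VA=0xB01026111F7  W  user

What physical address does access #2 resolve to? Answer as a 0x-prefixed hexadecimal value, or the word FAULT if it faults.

Trace:
#0 VA=0x50242A07490 (r,kernel):
  L0 @0x3F[10] → 0x43007  P=1,RW=1,US=1,PS=0
  L1 @0x43[9] → 0x46007  P=1,RW=1,US=1,PS=0
  L2 @0x46[21] → 0x49007  P=1,RW=1,US=1,PS=0
  L3 @0x49[7] → 0x4C007  P=1,RW=1,US=1,PS=0
  ⇒ phys 0x4C490  [4 reads]
#1 VA=0x10442E00FB9 (r,user):
  L0 @0x3F[2] → 0x4F007  P=1,RW=1,US=1,PS=0
  L1 @0x4F[17] → 0x52007  P=1,RW=1,US=1,PS=0
  L2 @0x52[23] → 0x56007  P=1,RW=1,US=1,PS=0
  L3 @0x56[0] → 0x5A007  P=1,RW=1,US=1,PS=0
  ⇒ phys 0x5AFB9  [4 reads]
#2 VA=0xB01026111F7 (w,user):
  L0 @0x3F[22] → 0x5B007  P=1,RW=1,US=1,PS=0
  L1 @0x5B[4] → 0x5E007  P=1,RW=1,US=1,PS=0
  L2 @0x5E[19] → 0x62007  P=1,RW=1,US=1,PS=0
  L3 @0x62[17] → 0x64003  P=1,RW=1,US=0,PS=0
  → PROTECTION_VIOLATION  (4 entries read)

Access #2 PA: FAULT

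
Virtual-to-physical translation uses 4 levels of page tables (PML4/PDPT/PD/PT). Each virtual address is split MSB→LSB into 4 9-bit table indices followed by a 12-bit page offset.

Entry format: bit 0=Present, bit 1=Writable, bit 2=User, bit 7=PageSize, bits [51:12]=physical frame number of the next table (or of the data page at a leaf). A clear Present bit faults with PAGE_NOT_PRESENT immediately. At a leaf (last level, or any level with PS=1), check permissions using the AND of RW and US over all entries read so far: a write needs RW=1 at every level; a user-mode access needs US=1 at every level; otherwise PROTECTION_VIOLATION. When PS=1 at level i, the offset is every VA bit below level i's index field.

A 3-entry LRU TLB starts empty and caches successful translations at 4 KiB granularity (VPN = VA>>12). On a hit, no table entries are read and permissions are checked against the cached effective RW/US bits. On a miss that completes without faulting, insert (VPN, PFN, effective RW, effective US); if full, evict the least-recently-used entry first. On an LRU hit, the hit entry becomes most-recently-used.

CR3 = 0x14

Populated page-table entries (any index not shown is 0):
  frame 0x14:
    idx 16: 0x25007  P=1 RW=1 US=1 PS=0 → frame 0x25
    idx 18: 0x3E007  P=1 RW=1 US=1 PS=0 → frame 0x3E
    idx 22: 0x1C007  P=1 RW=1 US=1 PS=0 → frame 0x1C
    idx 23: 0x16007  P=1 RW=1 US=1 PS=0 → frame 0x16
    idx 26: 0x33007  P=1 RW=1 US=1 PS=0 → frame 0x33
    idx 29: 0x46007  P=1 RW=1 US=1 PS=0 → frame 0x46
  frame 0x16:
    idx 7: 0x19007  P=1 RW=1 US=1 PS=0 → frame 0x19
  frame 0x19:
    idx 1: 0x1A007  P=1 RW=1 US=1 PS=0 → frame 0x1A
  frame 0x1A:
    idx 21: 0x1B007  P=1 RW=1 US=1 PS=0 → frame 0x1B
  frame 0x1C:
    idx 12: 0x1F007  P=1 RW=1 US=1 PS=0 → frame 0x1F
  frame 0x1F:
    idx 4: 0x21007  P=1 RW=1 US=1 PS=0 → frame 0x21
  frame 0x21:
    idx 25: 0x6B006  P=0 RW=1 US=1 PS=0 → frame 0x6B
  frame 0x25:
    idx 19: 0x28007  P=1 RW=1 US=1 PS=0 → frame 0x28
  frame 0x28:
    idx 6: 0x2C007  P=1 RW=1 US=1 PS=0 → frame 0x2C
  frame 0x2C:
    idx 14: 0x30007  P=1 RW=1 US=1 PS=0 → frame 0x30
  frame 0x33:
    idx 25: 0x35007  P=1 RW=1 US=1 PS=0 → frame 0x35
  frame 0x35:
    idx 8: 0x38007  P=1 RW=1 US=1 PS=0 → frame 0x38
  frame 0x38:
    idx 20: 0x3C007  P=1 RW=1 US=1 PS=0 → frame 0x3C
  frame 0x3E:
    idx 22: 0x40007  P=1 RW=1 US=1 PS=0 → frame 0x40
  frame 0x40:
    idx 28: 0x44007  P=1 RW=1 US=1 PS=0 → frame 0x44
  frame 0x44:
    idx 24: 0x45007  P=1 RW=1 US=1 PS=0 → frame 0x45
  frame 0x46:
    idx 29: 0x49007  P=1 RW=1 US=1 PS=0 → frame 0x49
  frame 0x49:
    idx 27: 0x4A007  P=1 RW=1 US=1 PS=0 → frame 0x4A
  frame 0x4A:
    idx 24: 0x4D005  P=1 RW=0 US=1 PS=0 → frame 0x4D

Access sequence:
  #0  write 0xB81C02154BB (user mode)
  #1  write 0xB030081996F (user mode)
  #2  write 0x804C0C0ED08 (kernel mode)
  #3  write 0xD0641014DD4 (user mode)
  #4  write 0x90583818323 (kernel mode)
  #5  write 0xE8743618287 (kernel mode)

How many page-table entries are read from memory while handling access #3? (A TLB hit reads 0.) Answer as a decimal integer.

Trace:
#0 VA=0xB81C02154BB (w,user):
  [0] read 0x14 idx=23: raw=0x16007 flags P=1 W=1 U=1 S=0
  [1] read 0x16 idx=7: raw=0x19007 flags P=1 W=1 U=1 S=0
  [2] read 0x19 idx=1: raw=0x1A007 flags P=1 W=1 U=1 S=0
  [3] read 0x1A idx=21: raw=0x1B007 flags P=1 W=1 U=1 S=0
  ✓ 0x1B4BB  — 4 lookups
#1 VA=0xB030081996F (w,user):
  [0] read 0x14 idx=22: raw=0x1C007 flags P=1 W=1 U=1 S=0
  [1] read 0x1C idx=12: raw=0x1F007 flags P=1 W=1 U=1 S=0
  [2] read 0x1F idx=4: raw=0x21007 flags P=1 W=1 U=1 S=0
  [3] read 0x21 idx=25: raw=0x6B006 flags P=0 W=1 U=1 S=0
  → PAGE_NOT_PRESENT  (4 entries read)
#2 VA=0x804C0C0ED08 (w,kernel):
  [0] read 0x14 idx=16: raw=0x25007 flags P=1 W=1 U=1 S=0
  [1] read 0x25 idx=19: raw=0x28007 flags P=1 W=1 U=1 S=0
  [2] read 0x28 idx=6: raw=0x2C007 flags P=1 W=1 U=1 S=0
  [3] read 0x2C idx=14: raw=0x30007 flags P=1 W=1 U=1 S=0
  ✓ 0x30D08  — 4 lookups
#3 VA=0xD0641014DD4 (w,user):
  [0] read 0x14 idx=26: raw=0x33007 flags P=1 W=1 U=1 S=0
  [1] read 0x33 idx=25: raw=0x35007 flags P=1 W=1 U=1 S=0
  [2] read 0x35 idx=8: raw=0x38007 flags P=1 W=1 U=1 S=0
  [3] read 0x38 idx=20: raw=0x3C007 flags P=1 W=1 U=1 S=0
  ✓ 0x3CDD4  — 4 lookups
#4 VA=0x90583818323 (w,kernel):
  [0] read 0x14 idx=18: raw=0x3E007 flags P=1 W=1 U=1 S=0
  [1] read 0x3E idx=22: raw=0x40007 flags P=1 W=1 U=1 S=0
  [2] read 0x40 idx=28: raw=0x44007 flags P=1 W=1 U=1 S=0
  [3] read 0x44 idx=24: raw=0x45007 flags P=1 W=1 U=1 S=0
  ✓ 0x45323  — 4 lookups
#5 VA=0xE8743618287 (w,kernel):
  [0] read 0x14 idx=29: raw=0x46007 flags P=1 W=1 U=1 S=0
  [1] read 0x46 idx=29: raw=0x49007 flags P=1 W=1 U=1 S=0
  [2] read 0x49 idx=27: raw=0x4A007 flags P=1 W=1 U=1 S=0
  [3] read 0x4A idx=24: raw=0x4D005 flags P=1 W=0 U=1 S=0
  → PROTECTION_VIOLATION  (4 entries read)

Entries read for #3: 4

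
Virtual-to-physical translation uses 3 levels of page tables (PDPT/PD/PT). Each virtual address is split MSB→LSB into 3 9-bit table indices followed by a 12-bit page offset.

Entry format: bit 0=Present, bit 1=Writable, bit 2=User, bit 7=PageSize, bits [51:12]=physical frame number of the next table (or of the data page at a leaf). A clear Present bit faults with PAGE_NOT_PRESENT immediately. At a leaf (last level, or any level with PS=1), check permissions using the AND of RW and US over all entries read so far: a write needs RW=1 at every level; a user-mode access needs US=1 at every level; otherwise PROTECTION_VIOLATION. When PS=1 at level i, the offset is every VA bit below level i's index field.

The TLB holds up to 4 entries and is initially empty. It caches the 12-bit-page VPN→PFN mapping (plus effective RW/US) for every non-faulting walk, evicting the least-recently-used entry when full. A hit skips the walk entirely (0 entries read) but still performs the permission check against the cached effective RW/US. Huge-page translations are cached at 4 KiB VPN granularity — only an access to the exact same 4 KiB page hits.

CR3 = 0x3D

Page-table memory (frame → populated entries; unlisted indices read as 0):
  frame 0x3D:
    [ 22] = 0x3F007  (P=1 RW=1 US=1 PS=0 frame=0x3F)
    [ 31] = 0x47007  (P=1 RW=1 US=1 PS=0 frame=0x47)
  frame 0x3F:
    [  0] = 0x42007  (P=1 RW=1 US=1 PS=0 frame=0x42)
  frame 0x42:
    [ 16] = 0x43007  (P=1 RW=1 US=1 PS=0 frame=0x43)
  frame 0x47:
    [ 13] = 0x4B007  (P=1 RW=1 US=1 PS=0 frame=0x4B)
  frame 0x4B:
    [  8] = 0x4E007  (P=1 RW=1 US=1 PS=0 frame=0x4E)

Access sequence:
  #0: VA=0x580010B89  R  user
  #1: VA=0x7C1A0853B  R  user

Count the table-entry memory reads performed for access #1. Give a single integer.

Walk each access:
#0 VA=0x580010B89 (r,user):
  L0: frame=0x3D idx=22 entry=0x3F007 [P=1 RW=1 US=1 PS=0]
  L1: frame=0x3F idx=0 entry=0x42007 [P=1 RW=1 US=1 PS=0]
  L2: frame=0x42 idx=16 entry=0x43007 [P=1 RW=1 US=1 PS=0]
  ⇒ phys 0x43B89  [3 reads]
#1 VA=0x7C1A0853B (r,user):
  L0: frame=0x3D idx=31 entry=0x47007 [P=1 RW=1 US=1 PS=0]
  L1: frame=0x47 idx=13 entry=0x4B007 [P=1 RW=1 US=1 PS=0]
  L2: frame=0x4B idx=8 entry=0x4E007 [P=1 RW=1 US=1 PS=0]
  ⇒ phys 0x4E53B  [3 reads]

Entries read for #1: 3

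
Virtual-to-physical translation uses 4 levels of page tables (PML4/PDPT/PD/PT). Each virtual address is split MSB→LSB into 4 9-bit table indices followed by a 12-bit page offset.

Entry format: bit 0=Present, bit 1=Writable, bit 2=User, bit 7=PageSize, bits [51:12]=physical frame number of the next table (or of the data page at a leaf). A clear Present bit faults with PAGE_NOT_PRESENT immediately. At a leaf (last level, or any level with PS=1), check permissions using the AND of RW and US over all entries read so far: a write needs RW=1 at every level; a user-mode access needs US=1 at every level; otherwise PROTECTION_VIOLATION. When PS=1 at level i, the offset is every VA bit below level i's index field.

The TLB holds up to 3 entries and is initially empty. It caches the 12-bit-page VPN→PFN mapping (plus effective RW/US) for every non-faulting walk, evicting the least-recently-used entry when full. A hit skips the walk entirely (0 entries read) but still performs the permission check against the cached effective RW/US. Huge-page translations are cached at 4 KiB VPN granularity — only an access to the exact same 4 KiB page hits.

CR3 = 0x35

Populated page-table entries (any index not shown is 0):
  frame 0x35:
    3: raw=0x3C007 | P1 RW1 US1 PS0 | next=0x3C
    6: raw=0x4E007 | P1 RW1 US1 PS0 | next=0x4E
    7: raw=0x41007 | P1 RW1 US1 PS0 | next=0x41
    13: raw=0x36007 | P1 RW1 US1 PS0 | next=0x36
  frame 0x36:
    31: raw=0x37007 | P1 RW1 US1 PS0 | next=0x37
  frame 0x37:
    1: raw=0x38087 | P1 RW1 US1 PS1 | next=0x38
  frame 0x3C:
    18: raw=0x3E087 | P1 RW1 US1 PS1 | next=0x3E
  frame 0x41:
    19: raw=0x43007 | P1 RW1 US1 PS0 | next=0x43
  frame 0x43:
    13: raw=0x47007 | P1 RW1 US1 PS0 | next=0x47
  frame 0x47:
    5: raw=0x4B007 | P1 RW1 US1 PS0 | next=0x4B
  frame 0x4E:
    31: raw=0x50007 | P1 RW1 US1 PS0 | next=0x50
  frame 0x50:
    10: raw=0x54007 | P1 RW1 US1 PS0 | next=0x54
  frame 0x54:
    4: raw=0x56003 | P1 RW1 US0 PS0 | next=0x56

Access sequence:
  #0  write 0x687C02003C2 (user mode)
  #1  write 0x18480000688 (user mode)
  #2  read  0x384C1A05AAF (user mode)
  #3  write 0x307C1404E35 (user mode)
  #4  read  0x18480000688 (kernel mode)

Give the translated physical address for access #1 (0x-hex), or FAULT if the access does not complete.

Trace:
#0 VA=0x687C02003C2 (w,user):
  lvl0: tbl 0x35, slot 13 ⇒ 0x36007 (P1/RW1/US1/PS0)
  lvl1: tbl 0x36, slot 31 ⇒ 0x37007 (P1/RW1/US1/PS0)
  lvl2: tbl 0x37, slot 1 ⇒ 0x38087 (P1/RW1/US1/PS1)
  ✓ 0x383C2 (huge @L2)  — 3 lookups
#1 VA=0x18480000688 (w,user):
  lvl0: tbl 0x35, slot 3 ⇒ 0x3C007 (P1/RW1/US1/PS0)
  lvl1: tbl 0x3C, slot 18 ⇒ 0x3E087 (P1/RW1/US1/PS1)
  ✓ 0x3E688 (huge @L1)  — 2 lookups
#2 VA=0x384C1A05AAF (r,user):
  lvl0: tbl 0x35, slot 7 ⇒ 0x41007 (P1/RW1/US1/PS0)
  lvl1: tbl 0x41, slot 19 ⇒ 0x43007 (P1/RW1/US1/PS0)
  lvl2: tbl 0x43, slot 13 ⇒ 0x47007 (P1/RW1/US1/PS0)
  lvl3: tbl 0x47, slot 5 ⇒ 0x4B007 (P1/RW1/US1/PS0)
  ✓ 0x4BAAF  — 4 lookups
#3 VA=0x307C1404E35 (w,user):
  lvl0: tbl 0x35, slot 6 ⇒ 0x4E007 (P1/RW1/US1/PS0)
  lvl1: tbl 0x4E, slot 31 ⇒ 0x50007 (P1/RW1/US1/PS0)
  lvl2: tbl 0x50, slot 10 ⇒ 0x54007 (P1/RW1/US1/PS0)
  lvl3: tbl 0x54, slot 4 ⇒ 0x56003 (P1/RW1/US0/PS0)
  ⇒ fault: PROTECTION_VIOLATION  — 4 lookups
#4 VA=0x18480000688 (r,kernel):
  TLB hit vpn=0x18480000 → PA=0x3E688

Access #1 PA: 0x3E688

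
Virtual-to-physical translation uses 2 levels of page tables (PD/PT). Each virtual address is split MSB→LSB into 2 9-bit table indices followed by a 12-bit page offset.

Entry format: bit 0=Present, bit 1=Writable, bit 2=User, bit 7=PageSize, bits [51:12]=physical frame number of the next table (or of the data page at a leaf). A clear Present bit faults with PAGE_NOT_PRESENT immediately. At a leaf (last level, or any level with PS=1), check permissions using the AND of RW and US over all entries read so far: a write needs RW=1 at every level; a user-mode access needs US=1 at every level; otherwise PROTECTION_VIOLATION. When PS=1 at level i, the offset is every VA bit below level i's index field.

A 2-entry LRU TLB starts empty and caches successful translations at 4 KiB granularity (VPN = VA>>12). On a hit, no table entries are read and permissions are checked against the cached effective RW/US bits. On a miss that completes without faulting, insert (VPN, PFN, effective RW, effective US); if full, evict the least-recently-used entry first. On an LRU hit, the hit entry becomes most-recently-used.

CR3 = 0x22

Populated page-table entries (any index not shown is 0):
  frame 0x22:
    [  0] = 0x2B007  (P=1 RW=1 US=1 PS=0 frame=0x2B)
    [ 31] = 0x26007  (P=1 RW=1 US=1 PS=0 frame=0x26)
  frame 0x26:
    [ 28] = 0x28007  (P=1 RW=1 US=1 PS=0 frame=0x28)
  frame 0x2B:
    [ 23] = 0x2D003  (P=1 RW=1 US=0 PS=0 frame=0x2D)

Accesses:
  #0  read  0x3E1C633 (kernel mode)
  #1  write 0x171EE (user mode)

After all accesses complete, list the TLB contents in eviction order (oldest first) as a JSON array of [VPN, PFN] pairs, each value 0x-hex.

Per-access translation:
#0 VA=0x3E1C633 (r,kernel):
  lvl0: tbl 0x22, slot 31 ⇒ 0x26007 (P1/RW1/US1/PS0)
  lvl1: tbl 0x26, slot 28 ⇒ 0x28007 (P1/RW1/US1/PS0)
  → PA=0x28633  (2 entries read)
#1 VA=0x171EE (w,user):
  lvl0: tbl 0x22, slot 0 ⇒ 0x2B007 (P1/RW1/US1/PS0)
  lvl1: tbl 0x2B, slot 23 ⇒ 0x2D003 (P1/RW1/US0/PS0)
  → PROTECTION_VIOLATION  (2 entries read)

TLB: [["0x3E1C", "0x28"]]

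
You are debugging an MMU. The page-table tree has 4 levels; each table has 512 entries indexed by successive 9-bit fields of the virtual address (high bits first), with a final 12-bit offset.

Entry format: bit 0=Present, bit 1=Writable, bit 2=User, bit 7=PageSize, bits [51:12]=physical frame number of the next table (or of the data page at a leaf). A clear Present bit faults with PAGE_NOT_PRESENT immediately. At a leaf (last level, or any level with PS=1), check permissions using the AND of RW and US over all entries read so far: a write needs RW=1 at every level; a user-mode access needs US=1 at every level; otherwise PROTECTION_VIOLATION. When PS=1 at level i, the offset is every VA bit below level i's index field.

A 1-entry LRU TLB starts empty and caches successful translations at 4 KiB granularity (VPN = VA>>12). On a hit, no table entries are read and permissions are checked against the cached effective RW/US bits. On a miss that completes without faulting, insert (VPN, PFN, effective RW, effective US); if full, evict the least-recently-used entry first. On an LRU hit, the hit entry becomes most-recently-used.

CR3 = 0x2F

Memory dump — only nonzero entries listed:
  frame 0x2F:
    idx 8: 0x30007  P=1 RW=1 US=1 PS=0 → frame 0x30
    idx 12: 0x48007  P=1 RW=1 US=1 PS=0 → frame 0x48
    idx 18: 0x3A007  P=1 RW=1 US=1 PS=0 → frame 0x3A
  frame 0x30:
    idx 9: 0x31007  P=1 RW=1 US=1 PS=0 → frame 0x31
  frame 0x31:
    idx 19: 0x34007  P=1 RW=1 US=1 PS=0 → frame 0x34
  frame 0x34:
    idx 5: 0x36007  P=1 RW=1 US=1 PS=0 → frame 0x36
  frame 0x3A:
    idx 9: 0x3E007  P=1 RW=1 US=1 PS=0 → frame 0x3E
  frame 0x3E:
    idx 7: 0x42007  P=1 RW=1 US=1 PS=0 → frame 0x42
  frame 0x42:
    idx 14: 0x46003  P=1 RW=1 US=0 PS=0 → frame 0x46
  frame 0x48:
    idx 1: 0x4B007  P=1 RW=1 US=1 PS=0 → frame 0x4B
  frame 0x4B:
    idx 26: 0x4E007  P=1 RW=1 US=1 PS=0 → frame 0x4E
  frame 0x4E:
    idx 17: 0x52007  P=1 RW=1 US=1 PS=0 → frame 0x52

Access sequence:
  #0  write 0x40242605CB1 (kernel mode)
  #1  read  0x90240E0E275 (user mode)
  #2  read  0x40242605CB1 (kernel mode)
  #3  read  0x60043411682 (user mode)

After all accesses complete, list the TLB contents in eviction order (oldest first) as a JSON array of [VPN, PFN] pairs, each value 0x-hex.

Walk each access:
#0 VA=0x40242605CB1 (w,kernel):
  [0] read 0x2F idx=8: raw=0x30007 flags P=1 W=1 U=1 S=0
  [1] read 0x30 idx=9: raw=0x31007 flags P=1 W=1 U=1 S=0
  [2] read 0x31 idx=19: raw=0x34007 flags P=1 W=1 U=1 S=0
  [3] read 0x34 idx=5: raw=0x36007 flags P=1 W=1 U=1 S=0
  ✓ 0x36CB1  — 4 lookups
#1 VA=0x90240E0E275 (r,user):
  [0] read 0x2F idx=18: raw=0x3A007 flags P=1 W=1 U=1 S=0
  [1] read 0x3A idx=9: raw=0x3E007 flags P=1 W=1 U=1 S=0
  [2] read 0x3E idx=7: raw=0x42007 flags P=1 W=1 U=1 S=0
  [3] read 0x42 idx=14: raw=0x46003 flags P=1 W=1 U=0 S=0
  → PROTECTION_VIOLATION  (4 entries read)
#2 VA=0x40242605CB1 (r,kernel):
  TLB hit vpn=0x40242605 → PA=0x36CB1
#3 VA=0x60043411682 (r,user):
  [0] read 0x2F idx=12: raw=0x48007 flags P=1 W=1 U=1 S=0
  [1] read 0x48 idx=1: raw=0x4B007 flags P=1 W=1 U=1 S=0
  [2] read 0x4B idx=26: raw=0x4E007 flags P=1 W=1 U=1 S=0
  [3] read 0x4E idx=17: raw=0x52007 flags P=1 W=1 U=1 S=0
  ✓ 0x52682  — 4 lookups

TLB: [["0x60043411", "0x52"]]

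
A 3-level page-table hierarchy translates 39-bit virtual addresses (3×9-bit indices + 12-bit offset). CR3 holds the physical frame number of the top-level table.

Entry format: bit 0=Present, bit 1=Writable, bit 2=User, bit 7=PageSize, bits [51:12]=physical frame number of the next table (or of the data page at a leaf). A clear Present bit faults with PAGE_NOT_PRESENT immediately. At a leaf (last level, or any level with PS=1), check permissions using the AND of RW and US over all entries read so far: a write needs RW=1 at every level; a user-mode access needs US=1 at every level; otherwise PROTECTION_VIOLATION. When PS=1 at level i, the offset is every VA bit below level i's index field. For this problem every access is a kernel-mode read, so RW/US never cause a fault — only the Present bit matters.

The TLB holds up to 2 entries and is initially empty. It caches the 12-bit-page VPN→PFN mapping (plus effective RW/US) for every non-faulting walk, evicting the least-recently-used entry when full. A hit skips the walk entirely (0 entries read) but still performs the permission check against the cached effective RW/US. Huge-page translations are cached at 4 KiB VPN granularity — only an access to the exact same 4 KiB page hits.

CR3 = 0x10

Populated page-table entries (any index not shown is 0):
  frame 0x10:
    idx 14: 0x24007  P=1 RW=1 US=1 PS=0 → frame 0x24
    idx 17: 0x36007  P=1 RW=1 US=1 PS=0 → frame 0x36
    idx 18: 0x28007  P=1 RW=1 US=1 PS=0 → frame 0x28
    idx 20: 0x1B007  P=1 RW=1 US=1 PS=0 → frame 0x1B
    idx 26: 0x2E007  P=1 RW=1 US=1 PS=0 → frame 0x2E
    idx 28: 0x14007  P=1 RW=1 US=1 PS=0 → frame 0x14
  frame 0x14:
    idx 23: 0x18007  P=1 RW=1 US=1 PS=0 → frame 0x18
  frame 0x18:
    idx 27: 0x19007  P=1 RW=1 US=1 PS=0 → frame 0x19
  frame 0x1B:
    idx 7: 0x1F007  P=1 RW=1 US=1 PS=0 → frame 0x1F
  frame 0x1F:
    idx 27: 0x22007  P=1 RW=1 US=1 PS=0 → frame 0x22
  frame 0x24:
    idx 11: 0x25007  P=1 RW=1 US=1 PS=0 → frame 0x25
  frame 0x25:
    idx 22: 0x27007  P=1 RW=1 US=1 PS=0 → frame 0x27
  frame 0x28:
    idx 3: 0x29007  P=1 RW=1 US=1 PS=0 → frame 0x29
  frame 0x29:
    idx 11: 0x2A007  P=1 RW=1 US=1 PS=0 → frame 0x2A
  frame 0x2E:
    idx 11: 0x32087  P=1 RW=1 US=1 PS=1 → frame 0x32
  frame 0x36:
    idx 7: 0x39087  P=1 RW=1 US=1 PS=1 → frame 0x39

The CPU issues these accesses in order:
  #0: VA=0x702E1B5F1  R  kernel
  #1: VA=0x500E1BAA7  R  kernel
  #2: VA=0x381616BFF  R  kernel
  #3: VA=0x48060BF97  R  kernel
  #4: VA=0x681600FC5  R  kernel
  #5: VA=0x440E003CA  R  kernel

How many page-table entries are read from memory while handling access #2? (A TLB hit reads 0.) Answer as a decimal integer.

Walk each access:
#0 VA=0x702E1B5F1 (r,kernel):
  [0] read 0x10 idx=28: raw=0x14007 flags P=1 W=1 U=1 S=0
  [1] read 0x14 idx=23: raw=0x18007 flags P=1 W=1 U=1 S=0
  [2] read 0x18 idx=27: raw=0x19007 flags P=1 W=1 U=1 S=0
  ✓ 0x195F1  — 3 lookups
#1 VA=0x500E1BAA7 (r,kernel):
  [0] read 0x10 idx=20: raw=0x1B007 flags P=1 W=1 U=1 S=0
  [1] read 0x1B idx=7: raw=0x1F007 flags P=1 W=1 U=1 S=0
  [2] read 0x1F idx=27: raw=0x22007 flags P=1 W=1 U=1 S=0
  ✓ 0x22AA7  — 3 lookups
#2 VA=0x381616BFF (r,kernel):
  [0] read 0x10 idx=14: raw=0x24007 flags P=1 W=1 U=1 S=0
  [1] read 0x24 idx=11: raw=0x25007 flags P=1 W=1 U=1 S=0
  [2] read 0x25 idx=22: raw=0x27007 flags P=1 W=1 U=1 S=0
  ✓ 0x27BFF  — 3 lookups
#3 VA=0x48060BF97 (r,kernel):
  [0] read 0x10 idx=18: raw=0x28007 flags P=1 W=1 U=1 S=0
  [1] read 0x28 idx=3: raw=0x29007 flags P=1 W=1 U=1 S=0
  [2] read 0x29 idx=11: raw=0x2A007 flags P=1 W=1 U=1 S=0
  ✓ 0x2AF97  — 3 lookups
#4 VA=0x681600FC5 (r,kernel):
  [0] read 0x10 idx=26: raw=0x2E007 flags P=1 W=1 U=1 S=0
  [1] read 0x2E idx=11: raw=0x32087 flags P=1 W=1 U=1 S=1
  ✓ 0x32FC5 (huge @L1)  — 2 lookups
#5 VA=0x440E003CA (r,kernel):
  [0] read 0x10 idx=17: raw=0x36007 flags P=1 W=1 U=1 S=0
  [1] read 0x36 idx=7: raw=0x39087 flags P=1 W=1 U=1 S=1
  ✓ 0x393CA (huge @L1)  — 2 lookups

Entries read for #2: 3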